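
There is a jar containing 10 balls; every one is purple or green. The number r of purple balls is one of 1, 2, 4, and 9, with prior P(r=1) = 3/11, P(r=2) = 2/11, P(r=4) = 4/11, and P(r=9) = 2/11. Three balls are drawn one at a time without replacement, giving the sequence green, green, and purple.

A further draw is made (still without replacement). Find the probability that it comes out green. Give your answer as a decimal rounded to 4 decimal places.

The likelihood of the observed sequence under each hypothesis: P(data | r = 1) = (9/10)(8/9)(1/8) = 1/10; P(data | r = 2) = (8/10)(7/9)(2/8) = 7/45; P(data | r = 4) = (6/10)(5/9)(4/8) = 1/6; P(data | r = 9) = (1/10)(0/9) = 0.
Weighting by the prior gives 3/11 · 1/10 = 3/110, 2/11 · 7/45 = 14/495, 4/11 · 1/6 = 2/33, 2/11 · 0 = 0; summing to 23/198.
Dividing through by the total gives posterior P(r = 1 | data) = 27/115, P(r = 2 | data) = 28/115, P(r = 4 | data) = 12/23, P(r = 9 | data) = 0.
So P(green next | data) = Σ P(green next | H) P(H | data) = (1)(27/115) + (6/7)(28/115) + (4/7)(12/23) = 597/805.

0.7416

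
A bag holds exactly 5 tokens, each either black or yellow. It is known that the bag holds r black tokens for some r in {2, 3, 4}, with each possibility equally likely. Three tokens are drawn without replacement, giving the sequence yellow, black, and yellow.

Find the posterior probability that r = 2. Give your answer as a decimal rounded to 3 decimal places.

For each hypothesis, P(data | H) works out to: P(data | r = 2) = (3/5)(2/4)(2/3) = 1/5; P(data | r = 3) = (2/5)(3/4)(1/3) = 1/10; P(data | r = 4) = (1/5)(4/4)(0/3) = 0.
Multiplying each by its prior: 1/3 · 1/5 = 1/15, 1/3 · 1/10 = 1/30, 1/3 · 0 = 0; these sum to 1/10.
So P(r = 2 | data) = (1/15) / (1/10) = 2/3.

0.667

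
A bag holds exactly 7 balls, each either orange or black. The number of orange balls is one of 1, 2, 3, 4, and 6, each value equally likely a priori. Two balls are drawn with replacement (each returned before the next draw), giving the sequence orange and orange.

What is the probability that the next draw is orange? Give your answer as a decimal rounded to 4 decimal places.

0.6840

The likelihood of the observed sequence under each hypothesis: P(data | r = 1) = (1/7)(1/7) = 1/49; P(data | r = 2) = (2/7)(2/7) = 4/49; P(data | r = 3) = (3/7)(3/7) = 9/49; P(data | r = 4) = (4/7)(4/7) = 16/49; P(data | r = 6) = (6/7)(6/7) = 36/49.
Multiplying each by its prior: 1/5 · 1/49 = 1/245, 1/5 · 4/49 = 4/245, 1/5 · 9/49 = 9/245, 1/5 · 16/49 = 16/245, 1/5 · 36/49 = 36/245; these sum to 66/245.
The posterior is then P(r = 1 | data) = 1/66, P(r = 2 | data) = 2/33, P(r = 3 | data) = 3/22, P(r = 4 | data) = 8/33, P(r = 6 | data) = 6/11.
Averaging over the posterior, P(orange next | data) = (1/7)(1/66) + (2/7)(2/33) + (3/7)(3/22) + (4/7)(8/33) + (6/7)(6/11) = 158/231.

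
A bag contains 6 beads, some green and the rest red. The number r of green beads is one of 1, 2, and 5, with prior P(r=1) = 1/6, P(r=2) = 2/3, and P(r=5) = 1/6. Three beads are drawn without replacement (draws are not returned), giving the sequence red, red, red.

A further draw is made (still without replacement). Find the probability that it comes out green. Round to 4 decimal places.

For each hypothesis, P(data | H) works out to: P(data | r = 1) = (5/6)(4/5)(3/4) = 1/2; P(data | r = 2) = (4/6)(3/5)(2/4) = 1/5; P(data | r = 5) = (1/6)(0/5) = 0.
Weighting by the prior gives 1/6 · 1/2 = 1/12, 2/3 · 1/5 = 2/15, 1/6 · 0 = 0; with total 13/60.
Normalising, the posterior is P(r = 1 | data) = 5/13, P(r = 2 | data) = 8/13, P(r = 5 | data) = 0.
Averaging over the posterior, P(green next | data) = (1/3)(5/13) + (2/3)(8/13) = 7/13.

0.5385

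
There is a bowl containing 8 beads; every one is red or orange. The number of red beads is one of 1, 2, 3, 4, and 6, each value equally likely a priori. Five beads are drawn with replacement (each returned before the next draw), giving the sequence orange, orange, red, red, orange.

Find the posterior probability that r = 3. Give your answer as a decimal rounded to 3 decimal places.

0.309

Under each hypothesis, the probability of the observed sequence is: P(data | r = 1) = (7/8)(7/8)(1/8)(1/8)(7/8) = 0.010468; P(data | r = 2) = (6/8)(6/8)(2/8)(2/8)(6/8) = 0.026367; P(data | r = 3) = (5/8)(5/8)(3/8)(3/8)(5/8) = 0.034332; P(data | r = 4) = (4/8)(4/8)(4/8)(4/8)(4/8) = 0.03125; P(data | r = 6) = (2/8)(2/8)(6/8)(6/8)(2/8) = 0.0087891.
The prior-weighted likelihoods are 1/5 · 0.010468 = 0.0020935, 1/5 · 0.026367 = 0.0052734, 1/5 · 0.034332 = 0.0068665, 1/5 · 0.03125 = 0.00625, 1/5 · 0.0087891 = 0.0017578; summing to 0.022241.
So P(r = 3 | data) = (0.0068665) / (0.022241) = 0.30873.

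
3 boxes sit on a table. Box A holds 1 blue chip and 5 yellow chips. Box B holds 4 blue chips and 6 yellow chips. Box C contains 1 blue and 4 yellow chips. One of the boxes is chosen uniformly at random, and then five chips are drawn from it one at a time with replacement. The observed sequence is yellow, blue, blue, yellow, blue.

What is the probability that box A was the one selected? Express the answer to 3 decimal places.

The likelihood of the observed sequence under each hypothesis: P(data | box A) = (5/6)(1/6)(1/6)(5/6)(1/6) = 0.003215; P(data | box B) = (6/10)(4/10)(4/10)(6/10)(4/10) = 0.02304; P(data | box C) = (4/5)(1/5)(1/5)(4/5)(1/5) = 0.00512.
Multiplying each by its prior: 1/3 · 0.003215 = 0.0010717, 1/3 · 0.02304 = 0.00768, 1/3 · 0.00512 = 0.0017067; summing to 0.010458.
So P(box A | data) = (0.0010717) / (0.010458) = 0.10247.

0.102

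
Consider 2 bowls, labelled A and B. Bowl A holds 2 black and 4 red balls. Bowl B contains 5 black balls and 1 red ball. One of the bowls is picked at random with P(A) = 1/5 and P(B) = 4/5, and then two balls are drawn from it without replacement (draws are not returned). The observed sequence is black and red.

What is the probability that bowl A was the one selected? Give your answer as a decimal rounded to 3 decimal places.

0.286

Under each hypothesis, the probability of the observed sequence is: P(data | bowl A) = (2/6)(4/5) = 4/15; P(data | bowl B) = (5/6)(1/5) = 1/6.
Weighting by the prior gives 1/5 · 4/15 = 4/75, 4/5 · 1/6 = 2/15; these sum to 14/75.
Therefore the posterior P(bowl A | data) = (4/75) / (14/75) = 2/7.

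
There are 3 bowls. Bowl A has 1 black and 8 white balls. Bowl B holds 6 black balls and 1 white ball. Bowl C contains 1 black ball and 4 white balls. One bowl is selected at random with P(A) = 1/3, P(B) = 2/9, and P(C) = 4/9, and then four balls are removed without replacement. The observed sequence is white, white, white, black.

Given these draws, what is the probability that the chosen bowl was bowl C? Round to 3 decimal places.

The likelihood of the observed sequence under each hypothesis: P(data | bowl A) = (8/9)(7/8)(6/7)(1/6) = 1/9; P(data | bowl B) = (1/7)(0/6) = 0; P(data | bowl C) = (4/5)(3/4)(2/3)(1/2) = 1/5.
Weighting by the prior gives 1/3 · 1/9 = 1/27, 2/9 · 0 = 0, 4/9 · 1/5 = 4/45; these sum to 17/135.
Hence P(bowl C | data) = (4/45) / (17/135) = 12/17.

0.706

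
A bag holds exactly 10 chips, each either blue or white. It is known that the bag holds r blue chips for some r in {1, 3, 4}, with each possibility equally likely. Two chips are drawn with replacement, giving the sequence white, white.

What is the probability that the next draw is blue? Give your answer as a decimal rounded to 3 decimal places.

The likelihood of the observed sequence under each hypothesis: P(data | r = 1) = (9/10)(9/10) = 81/100; P(data | r = 3) = (7/10)(7/10) = 49/100; P(data | r = 4) = (6/10)(6/10) = 9/25.
The prior-weighted likelihoods are 1/3 · 81/100 = 27/100, 1/3 · 49/100 = 49/300, 1/3 · 9/25 = 3/25; these sum to 83/150.
Normalising, the posterior is P(r = 1 | data) = 81/166, P(r = 3 | data) = 49/166, P(r = 4 | data) = 18/83.
The predictive probability is P(blue next | data) = (1/10)(81/166) + (3/10)(49/166) + (2/5)(18/83) = 93/415.

0.224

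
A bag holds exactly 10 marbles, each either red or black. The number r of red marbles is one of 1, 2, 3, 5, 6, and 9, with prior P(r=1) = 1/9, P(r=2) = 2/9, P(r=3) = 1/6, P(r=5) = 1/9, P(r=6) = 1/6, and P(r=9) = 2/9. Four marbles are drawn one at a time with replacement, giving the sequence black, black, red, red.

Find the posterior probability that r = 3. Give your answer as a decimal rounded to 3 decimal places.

Compute the likelihood of the observed sequence for each case: P(data | r = 1) = (9/10)(9/10)(1/10)(1/10) = 0.0081; P(data | r = 2) = (8/10)(8/10)(2/10)(2/10) = 0.0256; P(data | r = 3) = (7/10)(7/10)(3/10)(3/10) = 0.0441; P(data | r = 5) = (5/10)(5/10)(5/10)(5/10) = 0.0625; P(data | r = 6) = (4/10)(4/10)(6/10)(6/10) = 0.0576; P(data | r = 9) = (1/10)(1/10)(9/10)(9/10) = 0.0081.
Multiplying each by its prior: 1/9 · 0.0081 = 0.0009, 2/9 · 0.0256 = 0.0056889, 1/6 · 0.0441 = 0.00735, 1/9 · 0.0625 = 0.0069444, 1/6 · 0.0576 = 0.0096, 2/9 · 0.0081 = 0.0018; these sum to 0.032283.
Therefore the posterior P(r = 3 | data) = (0.00735) / (0.032283) = 0.22767.

0.228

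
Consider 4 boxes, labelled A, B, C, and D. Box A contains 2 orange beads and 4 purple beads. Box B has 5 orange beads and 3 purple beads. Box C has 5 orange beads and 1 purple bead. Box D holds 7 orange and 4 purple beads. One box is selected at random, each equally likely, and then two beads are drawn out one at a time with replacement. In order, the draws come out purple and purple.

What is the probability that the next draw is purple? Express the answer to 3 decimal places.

Compute the likelihood of the observed sequence for each case: P(data | box A) = (4/6)(4/6) = 0.44444; P(data | box B) = (3/8)(3/8) = 0.14062; P(data | box C) = (1/6)(1/6) = 0.027778; P(data | box D) = (4/11)(4/11) = 0.13223.
Weighting by the prior gives 1/4 · 0.44444 = 0.11111, 1/4 · 0.14062 = 0.035156, 1/4 · 0.027778 = 0.0069444, 1/4 · 0.13223 = 0.033058; these sum to 0.18627.
The posterior is then P(box A | data) = 0.59651, P(box B | data) = 0.18874, P(box C | data) = 0.037282, P(box D | data) = 0.17747.
Averaging over the posterior, P(purple next | data) = (2/3)(0.59651) + (3/8)(0.18874) + (1/6)(0.037282) + (4/11)(0.17747) = 0.5392.

0.539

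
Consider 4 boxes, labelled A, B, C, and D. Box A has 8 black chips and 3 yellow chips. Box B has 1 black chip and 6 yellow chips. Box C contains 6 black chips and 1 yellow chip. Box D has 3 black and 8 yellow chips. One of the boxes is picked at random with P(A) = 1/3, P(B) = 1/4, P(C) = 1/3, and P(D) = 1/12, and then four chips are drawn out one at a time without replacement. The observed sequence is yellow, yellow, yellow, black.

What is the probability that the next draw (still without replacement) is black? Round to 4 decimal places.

0.1045

The likelihood of the observed sequence under each hypothesis: P(data | box A) = (3/11)(2/10)(1/9)(8/8) = 0.0060606; P(data | box B) = (6/7)(5/6)(4/5)(1/4) = 0.14286; P(data | box C) = (1/7)(0/6) = 0; P(data | box D) = (8/11)(7/10)(6/9)(3/8) = 0.12727.
Multiplying each by its prior: 1/3 · 0.0060606 = 0.0020202, 1/4 · 0.14286 = 0.035714, 1/3 · 0 = 0, 1/12 · 0.12727 = 0.010606; with total 0.048341.
Dividing through by the total gives posterior P(box A | data) = 0.041791, P(box B | data) = 0.73881, P(box C | data) = 0, P(box D | data) = 0.2194.
The predictive probability is P(black next | data) = (1)(0.041791) + (0)(0.73881) + (2/7)(0.2194) = 0.10448.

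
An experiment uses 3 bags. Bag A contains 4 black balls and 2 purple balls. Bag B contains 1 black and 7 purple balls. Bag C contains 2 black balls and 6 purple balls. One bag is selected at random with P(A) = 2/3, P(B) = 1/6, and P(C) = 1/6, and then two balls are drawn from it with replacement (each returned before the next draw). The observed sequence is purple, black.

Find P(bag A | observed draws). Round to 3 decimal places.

0.750

Under each hypothesis, the probability of the observed sequence is: P(data | bag A) = (2/6)(4/6) = 0.22222; P(data | bag B) = (7/8)(1/8) = 0.10938; P(data | bag C) = (6/8)(2/8) = 0.1875.
Multiplying each by its prior: 2/3 · 0.22222 = 0.14815, 1/6 · 0.10938 = 0.018229, 1/6 · 0.1875 = 0.03125; with total 0.19763.
By Bayes' rule, P(bag A | data) = (0.14815) / (0.19763) = 0.74963.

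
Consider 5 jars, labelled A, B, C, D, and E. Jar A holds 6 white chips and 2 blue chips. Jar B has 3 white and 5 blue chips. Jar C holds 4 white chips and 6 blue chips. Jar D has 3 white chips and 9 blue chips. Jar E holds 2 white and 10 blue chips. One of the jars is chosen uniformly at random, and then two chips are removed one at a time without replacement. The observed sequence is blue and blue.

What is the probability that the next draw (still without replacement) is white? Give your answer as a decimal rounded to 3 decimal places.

Compute the likelihood of the observed sequence for each case: P(data | jar A) = (2/8)(1/7) = 1/28; P(data | jar B) = (5/8)(4/7) = 5/14; P(data | jar C) = (6/10)(5/9) = 1/3; P(data | jar D) = (9/12)(8/11) = 6/11; P(data | jar E) = (10/12)(9/11) = 15/22.
Weighting by the prior gives 1/5 · 1/28 = 1/140, 1/5 · 5/14 = 1/14, 1/5 · 1/3 = 1/15, 1/5 · 6/11 = 6/55, 1/5 · 15/22 = 3/22; these sum to 361/924.
Normalising, the posterior is P(jar A | data) = 0.018283, P(jar B | data) = 0.18283, P(jar C | data) = 0.17064, P(jar D | data) = 0.27922, P(jar E | data) = 0.34903.
The predictive probability is P(white next | data) = (1)(0.018283) + (1/2)(0.18283) + (1/2)(0.17064) + (3/10)(0.27922) + (1/5)(0.34903) = 0.34859.

0.349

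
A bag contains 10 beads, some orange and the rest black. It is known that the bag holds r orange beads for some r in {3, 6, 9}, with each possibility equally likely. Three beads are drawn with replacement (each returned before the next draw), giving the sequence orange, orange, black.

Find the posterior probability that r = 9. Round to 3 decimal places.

0.281

Under each hypothesis, the probability of the observed sequence is: P(data | r = 3) = (3/10)(3/10)(7/10) = 63/1000; P(data | r = 6) = (6/10)(6/10)(4/10) = 18/125; P(data | r = 9) = (9/10)(9/10)(1/10) = 81/1000.
The prior-weighted likelihoods are 1/3 · 63/1000 = 21/1000, 1/3 · 18/125 = 6/125, 1/3 · 81/1000 = 27/1000; with total 12/125.
So P(r = 9 | data) = (27/1000) / (12/125) = 9/32.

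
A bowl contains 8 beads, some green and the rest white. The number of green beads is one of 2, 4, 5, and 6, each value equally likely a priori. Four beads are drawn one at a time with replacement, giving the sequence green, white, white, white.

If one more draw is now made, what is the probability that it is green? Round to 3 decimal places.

0.409

Compute the likelihood of the observed sequence for each case: P(data | r = 2) = (2/8)(6/8)(6/8)(6/8) = 0.10547; P(data | r = 4) = (4/8)(4/8)(4/8)(4/8) = 0.0625; P(data | r = 5) = (5/8)(3/8)(3/8)(3/8) = 0.032959; P(data | r = 6) = (6/8)(2/8)(2/8)(2/8) = 0.011719.
The prior-weighted likelihoods are 1/4 · 0.10547 = 0.026367, 1/4 · 0.0625 = 0.015625, 1/4 · 0.032959 = 0.0082397, 1/4 · 0.011719 = 0.0029297; summing to 0.053162.
Dividing through by the total gives posterior P(r = 2 | data) = 0.49598, P(r = 4 | data) = 0.29392, P(r = 5 | data) = 0.15499, P(r = 6 | data) = 0.055109.
So P(green next | data) = Σ P(green next | H) P(H | data) = (1/4)(0.49598) + (1/2)(0.29392) + (5/8)(0.15499) + (3/4)(0.055109) = 0.40916.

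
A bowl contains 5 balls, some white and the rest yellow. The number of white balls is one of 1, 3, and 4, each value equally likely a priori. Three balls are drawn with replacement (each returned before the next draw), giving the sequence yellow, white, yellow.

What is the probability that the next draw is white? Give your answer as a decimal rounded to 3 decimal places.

0.425

The likelihood of the observed sequence under each hypothesis: P(data | r = 1) = (4/5)(1/5)(4/5) = 16/125; P(data | r = 3) = (2/5)(3/5)(2/5) = 12/125; P(data | r = 4) = (1/5)(4/5)(1/5) = 4/125.
The prior-weighted likelihoods are 1/3 · 16/125 = 16/375, 1/3 · 12/125 = 4/125, 1/3 · 4/125 = 4/375; these sum to 32/375.
Dividing through by the total gives posterior P(r = 1 | data) = 1/2, P(r = 3 | data) = 3/8, P(r = 4 | data) = 1/8.
The predictive probability is P(white next | data) = (1/5)(1/2) + (3/5)(3/8) + (4/5)(1/8) = 17/40.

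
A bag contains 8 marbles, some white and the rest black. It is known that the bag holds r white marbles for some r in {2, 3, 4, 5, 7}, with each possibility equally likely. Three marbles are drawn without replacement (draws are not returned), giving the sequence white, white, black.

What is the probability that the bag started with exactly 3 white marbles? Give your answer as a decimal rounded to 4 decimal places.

Compute the likelihood of the observed sequence for each case: P(data | r = 2) = (2/8)(1/7)(6/6) = 1/28; P(data | r = 3) = (3/8)(2/7)(5/6) = 5/56; P(data | r = 4) = (4/8)(3/7)(4/6) = 1/7; P(data | r = 5) = (5/8)(4/7)(3/6) = 5/28; P(data | r = 7) = (7/8)(6/7)(1/6) = 1/8.
The prior-weighted likelihoods are 1/5 · 1/28 = 1/140, 1/5 · 5/56 = 1/56, 1/5 · 1/7 = 1/35, 1/5 · 5/28 = 1/28, 1/5 · 1/8 = 1/40; with total 4/35.
Hence P(r = 3 | data) = (1/56) / (4/35) = 5/32.

0.1563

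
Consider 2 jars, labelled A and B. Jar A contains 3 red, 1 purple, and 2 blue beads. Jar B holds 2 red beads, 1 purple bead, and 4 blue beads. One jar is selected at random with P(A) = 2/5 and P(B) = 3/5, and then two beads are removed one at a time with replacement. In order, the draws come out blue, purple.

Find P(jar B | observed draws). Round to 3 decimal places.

The likelihood of the observed sequence under each hypothesis: P(data | jar A) = (2/6)(1/6) = 0.055556; P(data | jar B) = (4/7)(1/7) = 0.081633.
Weighting by the prior gives 2/5 · 0.055556 = 0.022222, 3/5 · 0.081633 = 0.04898; summing to 0.071202.
So P(jar B | data) = (0.04898) / (0.071202) = 0.6879.

0.688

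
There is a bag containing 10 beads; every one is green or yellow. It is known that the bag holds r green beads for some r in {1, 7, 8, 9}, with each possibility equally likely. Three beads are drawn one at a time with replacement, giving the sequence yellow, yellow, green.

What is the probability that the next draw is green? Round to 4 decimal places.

The likelihood of the observed sequence under each hypothesis: P(data | r = 1) = (9/10)(9/10)(1/10) = 0.081; P(data | r = 7) = (3/10)(3/10)(7/10) = 0.063; P(data | r = 8) = (2/10)(2/10)(8/10) = 0.032; P(data | r = 9) = (1/10)(1/10)(9/10) = 0.009.
Multiplying each by its prior: 1/4 · 0.081 = 0.02025, 1/4 · 0.063 = 0.01575, 1/4 · 0.032 = 0.008, 1/4 · 0.009 = 0.00225; these sum to 0.04625.
Normalising, the posterior is P(r = 1 | data) = 0.43784, P(r = 7 | data) = 0.34054, P(r = 8 | data) = 0.17297, P(r = 9 | data) = 0.048649.
The predictive probability is P(green next | data) = (1/10)(0.43784) + (7/10)(0.34054) + (4/5)(0.17297) + (9/10)(0.048649) = 0.46432.

0.4643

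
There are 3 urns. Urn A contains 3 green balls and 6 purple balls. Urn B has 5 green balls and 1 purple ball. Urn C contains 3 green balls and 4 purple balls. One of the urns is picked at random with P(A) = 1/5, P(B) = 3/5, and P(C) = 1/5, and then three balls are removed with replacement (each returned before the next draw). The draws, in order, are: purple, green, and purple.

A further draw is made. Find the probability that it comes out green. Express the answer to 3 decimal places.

The likelihood of the observed sequence under each hypothesis: P(data | urn A) = (6/9)(3/9)(6/9) = 0.14815; P(data | urn B) = (1/6)(5/6)(1/6) = 0.023148; P(data | urn C) = (4/7)(3/7)(4/7) = 0.13994.
Weighting by the prior gives 1/5 · 0.14815 = 0.02963, 3/5 · 0.023148 = 0.013889, 1/5 · 0.13994 = 0.027988; summing to 0.071507.
The posterior is then P(urn A | data) = 0.41436, P(urn B | data) = 0.19423, P(urn C | data) = 0.39141.
Averaging over the posterior, P(green next | data) = (1/3)(0.41436) + (5/6)(0.19423) + (3/7)(0.39141) = 0.46773.

0.468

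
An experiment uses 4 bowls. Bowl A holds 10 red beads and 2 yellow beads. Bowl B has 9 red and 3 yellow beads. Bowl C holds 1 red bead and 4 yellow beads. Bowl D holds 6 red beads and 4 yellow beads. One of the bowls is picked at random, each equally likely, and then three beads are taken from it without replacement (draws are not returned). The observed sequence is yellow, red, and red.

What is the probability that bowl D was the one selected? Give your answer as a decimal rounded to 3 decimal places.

Under each hypothesis, the probability of the observed sequence is: P(data | bowl A) = (2/12)(10/11)(9/10) = 3/22; P(data | bowl B) = (3/12)(9/11)(8/10) = 9/55; P(data | bowl C) = (4/5)(1/4)(0/3) = 0; P(data | bowl D) = (4/10)(6/9)(5/8) = 1/6.
The prior-weighted likelihoods are 1/4 · 3/22 = 3/88, 1/4 · 9/55 = 9/220, 1/4 · 0 = 0, 1/4 · 1/6 = 1/24; these sum to 7/60.
So P(bowl D | data) = (1/24) / (7/60) = 5/14.

0.357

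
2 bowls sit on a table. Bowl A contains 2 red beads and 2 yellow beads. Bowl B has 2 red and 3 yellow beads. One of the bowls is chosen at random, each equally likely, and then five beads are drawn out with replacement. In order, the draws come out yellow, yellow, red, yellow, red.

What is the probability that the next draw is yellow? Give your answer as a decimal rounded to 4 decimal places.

For each hypothesis, P(data | H) works out to: P(data | bowl A) = (2/4)(2/4)(2/4)(2/4)(2/4) = 0.03125; P(data | bowl B) = (3/5)(3/5)(2/5)(3/5)(2/5) = 0.03456.
The prior-weighted likelihoods are 1/2 · 0.03125 = 0.015625, 1/2 · 0.03456 = 0.01728; these sum to 0.032905.
Normalising, the posterior is P(bowl A | data) = 0.47485, P(bowl B | data) = 0.52515.
The predictive probability is P(yellow next | data) = (1/2)(0.47485) + (3/5)(0.52515) = 0.55251.

0.5525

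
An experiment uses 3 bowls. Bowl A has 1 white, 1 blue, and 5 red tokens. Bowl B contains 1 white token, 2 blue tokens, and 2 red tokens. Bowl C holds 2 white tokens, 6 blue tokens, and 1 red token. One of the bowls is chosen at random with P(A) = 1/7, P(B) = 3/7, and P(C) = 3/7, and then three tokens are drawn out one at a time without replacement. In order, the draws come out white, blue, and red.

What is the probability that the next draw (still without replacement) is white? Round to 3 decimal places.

0.040

Compute the likelihood of the observed sequence for each case: P(data | bowl A) = (1/7)(1/6)(5/5) = 1/42; P(data | bowl B) = (1/5)(2/4)(2/3) = 1/15; P(data | bowl C) = (2/9)(6/8)(1/7) = 1/42.
Weighting by the prior gives 1/7 · 1/42 = 1/294, 3/7 · 1/15 = 1/35, 3/7 · 1/42 = 1/98; these sum to 31/735.
Dividing through by the total gives posterior P(bowl A | data) = 5/62, P(bowl B | data) = 21/31, P(bowl C | data) = 15/62.
The predictive probability is P(white next | data) = (0)(5/62) + (0)(21/31) + (1/6)(15/62) = 5/124.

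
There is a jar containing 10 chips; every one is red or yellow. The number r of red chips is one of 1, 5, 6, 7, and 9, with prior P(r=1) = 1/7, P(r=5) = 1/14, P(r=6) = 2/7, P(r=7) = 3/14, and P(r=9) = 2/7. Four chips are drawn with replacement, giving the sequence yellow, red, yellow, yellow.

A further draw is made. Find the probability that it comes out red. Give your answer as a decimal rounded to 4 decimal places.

0.4285

Compute the likelihood of the observed sequence for each case: P(data | r = 1) = (9/10)(1/10)(9/10)(9/10) = 0.0729; P(data | r = 5) = (5/10)(5/10)(5/10)(5/10) = 0.0625; P(data | r = 6) = (4/10)(6/10)(4/10)(4/10) = 0.0384; P(data | r = 7) = (3/10)(7/10)(3/10)(3/10) = 0.0189; P(data | r = 9) = (1/10)(9/10)(1/10)(1/10) = 0.0009.
Weighting by the prior gives 1/7 · 0.0729 = 0.010414, 1/14 · 0.0625 = 0.0044643, 2/7 · 0.0384 = 0.010971, 3/14 · 0.0189 = 0.00405, 2/7 · 0.0009 = 0.00025714; summing to 0.030157.
Dividing through by the total gives posterior P(r = 1 | data) = 0.34533, P(r = 5 | data) = 0.14803, P(r = 6 | data) = 0.36381, P(r = 7 | data) = 0.1343, P(r = 9 | data) = 0.0085268.
The predictive probability is P(red next | data) = (1/10)(0.34533) + (1/2)(0.14803) + (3/5)(0.36381) + (7/10)(0.1343) + (9/10)(0.0085268) = 0.42852.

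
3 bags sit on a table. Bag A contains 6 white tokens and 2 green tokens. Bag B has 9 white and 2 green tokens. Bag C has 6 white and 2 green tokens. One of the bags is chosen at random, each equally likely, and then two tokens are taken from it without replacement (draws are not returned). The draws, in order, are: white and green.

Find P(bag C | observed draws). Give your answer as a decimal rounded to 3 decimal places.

For each hypothesis, P(data | H) works out to: P(data | bag A) = (6/8)(2/7) = 3/14; P(data | bag B) = (9/11)(2/10) = 9/55; P(data | bag C) = (6/8)(2/7) = 3/14.
Multiplying each by its prior: 1/3 · 3/14 = 1/14, 1/3 · 9/55 = 3/55, 1/3 · 3/14 = 1/14; these sum to 76/385.
By Bayes' rule, P(bag C | data) = (1/14) / (76/385) = 55/152.

0.362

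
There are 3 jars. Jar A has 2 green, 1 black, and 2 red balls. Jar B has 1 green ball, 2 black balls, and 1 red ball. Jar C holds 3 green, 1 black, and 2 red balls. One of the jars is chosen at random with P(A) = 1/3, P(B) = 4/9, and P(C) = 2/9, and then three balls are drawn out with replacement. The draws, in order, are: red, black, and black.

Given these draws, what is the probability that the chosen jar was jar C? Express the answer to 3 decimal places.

0.059

For each hypothesis, P(data | H) works out to: P(data | jar A) = (2/5)(1/5)(1/5) = 0.016; P(data | jar B) = (1/4)(2/4)(2/4) = 0.0625; P(data | jar C) = (2/6)(1/6)(1/6) = 0.0092593.
Weighting by the prior gives 1/3 · 0.016 = 0.0053333, 4/9 · 0.0625 = 0.027778, 2/9 · 0.0092593 = 0.0020576; summing to 0.035169.
So P(jar C | data) = (0.0020576) / (0.035169) = 0.058507.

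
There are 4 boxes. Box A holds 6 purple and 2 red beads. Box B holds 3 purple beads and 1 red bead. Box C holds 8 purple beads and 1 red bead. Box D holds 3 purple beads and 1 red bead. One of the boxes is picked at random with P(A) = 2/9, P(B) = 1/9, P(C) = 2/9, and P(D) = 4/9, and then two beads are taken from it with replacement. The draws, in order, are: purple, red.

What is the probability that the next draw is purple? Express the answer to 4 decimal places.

0.7682

The likelihood of the observed sequence under each hypothesis: P(data | box A) = (6/8)(2/8) = 0.1875; P(data | box B) = (3/4)(1/4) = 0.1875; P(data | box C) = (8/9)(1/9) = 0.098765; P(data | box D) = (3/4)(1/4) = 0.1875.
Weighting by the prior gives 2/9 · 0.1875 = 0.041667, 1/9 · 0.1875 = 0.020833, 2/9 · 0.098765 = 0.021948, 4/9 · 0.1875 = 0.083333; with total 0.16778.
Normalising, the posterior is P(box A | data) = 0.24834, P(box B | data) = 0.12417, P(box C | data) = 0.13081, P(box D | data) = 0.49668.
Averaging over the posterior, P(purple next | data) = (3/4)(0.24834) + (3/4)(0.12417) + (8/9)(0.13081) + (3/4)(0.49668) = 0.76817.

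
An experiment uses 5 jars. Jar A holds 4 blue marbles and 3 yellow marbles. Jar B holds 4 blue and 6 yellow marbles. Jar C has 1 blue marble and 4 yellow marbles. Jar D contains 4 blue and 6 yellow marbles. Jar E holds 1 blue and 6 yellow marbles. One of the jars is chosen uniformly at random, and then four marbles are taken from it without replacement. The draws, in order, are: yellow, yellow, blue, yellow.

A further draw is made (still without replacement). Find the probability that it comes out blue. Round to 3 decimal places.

Compute the likelihood of the observed sequence for each case: P(data | jar A) = (3/7)(2/6)(4/5)(1/4) = 1/35; P(data | jar B) = (6/10)(5/9)(4/8)(4/7) = 2/21; P(data | jar C) = (4/5)(3/4)(1/3)(2/2) = 1/5; P(data | jar D) = (6/10)(5/9)(4/8)(4/7) = 2/21; P(data | jar E) = (6/7)(5/6)(1/5)(4/4) = 1/7.
Weighting by the prior gives 1/5 · 1/35 = 1/175, 1/5 · 2/21 = 2/105, 1/5 · 1/5 = 1/25, 1/5 · 2/21 = 2/105, 1/5 · 1/7 = 1/35; these sum to 59/525.
The posterior is then P(jar A | data) = 3/59, P(jar B | data) = 10/59, P(jar C | data) = 21/59, P(jar D | data) = 10/59, P(jar E | data) = 15/59.
So P(blue next | data) = Σ P(blue next | H) P(H | data) = (1)(3/59) + (1/2)(10/59) + (0)(21/59) + (1/2)(10/59) + (0)(15/59) = 13/59.

0.220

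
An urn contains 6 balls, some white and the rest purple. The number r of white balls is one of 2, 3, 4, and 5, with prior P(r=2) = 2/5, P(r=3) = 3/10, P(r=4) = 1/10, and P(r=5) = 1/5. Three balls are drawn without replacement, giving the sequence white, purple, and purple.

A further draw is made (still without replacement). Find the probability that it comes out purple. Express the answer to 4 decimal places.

The likelihood of the observed sequence under each hypothesis: P(data | r = 2) = (2/6)(4/5)(3/4) = 1/5; P(data | r = 3) = (3/6)(3/5)(2/4) = 3/20; P(data | r = 4) = (4/6)(2/5)(1/4) = 1/15; P(data | r = 5) = (5/6)(1/5)(0/4) = 0.
Weighting by the prior gives 2/5 · 1/5 = 2/25, 3/10 · 3/20 = 9/200, 1/10 · 1/15 = 1/150, 1/5 · 0 = 0; summing to 79/600.
Normalising, the posterior is P(r = 2 | data) = 48/79, P(r = 3 | data) = 27/79, P(r = 4 | data) = 4/79, P(r = 5 | data) = 0.
Averaging over the posterior, P(purple next | data) = (2/3)(48/79) + (1/3)(27/79) + (0)(4/79) = 41/79.

0.5190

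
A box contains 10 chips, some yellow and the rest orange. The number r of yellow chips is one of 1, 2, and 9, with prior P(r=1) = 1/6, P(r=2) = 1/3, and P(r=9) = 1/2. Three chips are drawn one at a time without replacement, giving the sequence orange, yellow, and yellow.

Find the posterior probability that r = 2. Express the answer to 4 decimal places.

Compute the likelihood of the observed sequence for each case: P(data | r = 1) = (9/10)(1/9)(0/8) = 0; P(data | r = 2) = (8/10)(2/9)(1/8) = 1/45; P(data | r = 9) = (1/10)(9/9)(8/8) = 1/10.
The prior-weighted likelihoods are 1/6 · 0 = 0, 1/3 · 1/45 = 1/135, 1/2 · 1/10 = 1/20; these sum to 31/540.
By Bayes' rule, P(r = 2 | data) = (1/135) / (31/540) = 4/31.

0.1290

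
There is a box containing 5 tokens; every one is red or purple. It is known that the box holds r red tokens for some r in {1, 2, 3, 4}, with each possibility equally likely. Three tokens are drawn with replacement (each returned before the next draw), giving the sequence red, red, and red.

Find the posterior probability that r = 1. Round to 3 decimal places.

Compute the likelihood of the observed sequence for each case: P(data | r = 1) = (1/5)(1/5)(1/5) = 1/125; P(data | r = 2) = (2/5)(2/5)(2/5) = 8/125; P(data | r = 3) = (3/5)(3/5)(3/5) = 27/125; P(data | r = 4) = (4/5)(4/5)(4/5) = 64/125.
Weighting by the prior gives 1/4 · 1/125 = 1/500, 1/4 · 8/125 = 2/125, 1/4 · 27/125 = 27/500, 1/4 · 64/125 = 16/125; summing to 1/5.
By Bayes' rule, P(r = 1 | data) = (1/500) / (1/5) = 1/100.

0.010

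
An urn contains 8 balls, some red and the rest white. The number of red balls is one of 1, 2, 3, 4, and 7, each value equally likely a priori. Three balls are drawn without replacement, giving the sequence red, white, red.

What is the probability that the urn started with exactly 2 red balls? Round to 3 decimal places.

0.091

Under each hypothesis, the probability of the observed sequence is: P(data | r = 1) = (1/8)(7/7)(0/6) = 0; P(data | r = 2) = (2/8)(6/7)(1/6) = 1/28; P(data | r = 3) = (3/8)(5/7)(2/6) = 5/56; P(data | r = 4) = (4/8)(4/7)(3/6) = 1/7; P(data | r = 7) = (7/8)(1/7)(6/6) = 1/8.
Weighting by the prior gives 1/5 · 0 = 0, 1/5 · 1/28 = 1/140, 1/5 · 5/56 = 1/56, 1/5 · 1/7 = 1/35, 1/5 · 1/8 = 1/40; summing to 11/140.
By Bayes' rule, P(r = 2 | data) = (1/140) / (11/140) = 1/11.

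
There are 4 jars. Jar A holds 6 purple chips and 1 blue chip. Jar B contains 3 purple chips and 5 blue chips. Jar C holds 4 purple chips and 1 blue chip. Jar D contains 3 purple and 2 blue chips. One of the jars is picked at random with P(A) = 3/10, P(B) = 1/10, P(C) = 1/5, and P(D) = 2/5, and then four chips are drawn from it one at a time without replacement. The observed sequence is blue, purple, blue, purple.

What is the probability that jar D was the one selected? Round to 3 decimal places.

0.848

For each hypothesis, P(data | H) works out to: P(data | jar A) = (1/7)(6/6)(0/5) = 0; P(data | jar B) = (5/8)(3/7)(4/6)(2/5) = 1/14; P(data | jar C) = (1/5)(4/4)(0/3) = 0; P(data | jar D) = (2/5)(3/4)(1/3)(2/2) = 1/10.
Weighting by the prior gives 3/10 · 0 = 0, 1/10 · 1/14 = 1/140, 1/5 · 0 = 0, 2/5 · 1/10 = 1/25; with total 33/700.
Therefore the posterior P(jar D | data) = (1/25) / (33/700) = 28/33.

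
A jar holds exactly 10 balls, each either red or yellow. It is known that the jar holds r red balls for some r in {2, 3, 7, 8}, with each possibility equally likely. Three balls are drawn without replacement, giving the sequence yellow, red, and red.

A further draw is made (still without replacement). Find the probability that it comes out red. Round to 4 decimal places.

0.6486

The likelihood of the observed sequence under each hypothesis: P(data | r = 2) = (8/10)(2/9)(1/8) = 1/45; P(data | r = 3) = (7/10)(3/9)(2/8) = 7/120; P(data | r = 7) = (3/10)(7/9)(6/8) = 7/40; P(data | r = 8) = (2/10)(8/9)(7/8) = 7/45.
Weighting by the prior gives 1/4 · 1/45 = 1/180, 1/4 · 7/120 = 7/480, 1/4 · 7/40 = 7/160, 1/4 · 7/45 = 7/180; with total 37/360.
Dividing through by the total gives posterior P(r = 2 | data) = 2/37, P(r = 3 | data) = 21/148, P(r = 7 | data) = 63/148, P(r = 8 | data) = 14/37.
Averaging over the posterior, P(red next | data) = (0)(2/37) + (1/7)(21/148) + (5/7)(63/148) + (6/7)(14/37) = 24/37.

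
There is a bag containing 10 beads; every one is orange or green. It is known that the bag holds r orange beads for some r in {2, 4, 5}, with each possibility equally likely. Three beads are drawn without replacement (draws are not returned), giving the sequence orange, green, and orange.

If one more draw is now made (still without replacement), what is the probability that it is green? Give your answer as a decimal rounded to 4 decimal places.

0.6626

For each hypothesis, P(data | H) works out to: P(data | r = 2) = (2/10)(8/9)(1/8) = 1/45; P(data | r = 4) = (4/10)(6/9)(3/8) = 1/10; P(data | r = 5) = (5/10)(5/9)(4/8) = 5/36.
Multiplying each by its prior: 1/3 · 1/45 = 1/135, 1/3 · 1/10 = 1/30, 1/3 · 5/36 = 5/108; summing to 47/540.
Normalising, the posterior is P(r = 2 | data) = 4/47, P(r = 4 | data) = 18/47, P(r = 5 | data) = 25/47.
So P(green next | data) = Σ P(green next | H) P(H | data) = (1)(4/47) + (5/7)(18/47) + (4/7)(25/47) = 218/329.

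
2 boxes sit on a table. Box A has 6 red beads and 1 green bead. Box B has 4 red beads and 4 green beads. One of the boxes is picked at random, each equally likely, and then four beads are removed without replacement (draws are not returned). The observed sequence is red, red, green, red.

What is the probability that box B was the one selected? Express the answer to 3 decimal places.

0.286

Under each hypothesis, the probability of the observed sequence is: P(data | box A) = (6/7)(5/6)(1/5)(4/4) = 1/7; P(data | box B) = (4/8)(3/7)(4/6)(2/5) = 2/35.
Weighting by the prior gives 1/2 · 1/7 = 1/14, 1/2 · 2/35 = 1/35; these sum to 1/10.
Therefore the posterior P(box B | data) = (1/35) / (1/10) = 2/7.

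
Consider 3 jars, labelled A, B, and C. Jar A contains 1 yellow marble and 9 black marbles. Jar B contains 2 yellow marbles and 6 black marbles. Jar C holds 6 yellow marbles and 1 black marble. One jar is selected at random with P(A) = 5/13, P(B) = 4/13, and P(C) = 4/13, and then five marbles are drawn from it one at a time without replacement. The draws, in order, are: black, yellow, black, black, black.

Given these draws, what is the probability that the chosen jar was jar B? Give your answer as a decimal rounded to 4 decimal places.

0.4615

Under each hypothesis, the probability of the observed sequence is: P(data | jar A) = (9/10)(1/9)(8/8)(7/7)(6/6) = 1/10; P(data | jar B) = (6/8)(2/7)(5/6)(4/5)(3/4) = 3/28; P(data | jar C) = (1/7)(6/6)(0/5) = 0.
The prior-weighted likelihoods are 5/13 · 1/10 = 1/26, 4/13 · 3/28 = 3/91, 4/13 · 0 = 0; summing to 1/14.
Therefore the posterior P(jar B | data) = (3/91) / (1/14) = 6/13.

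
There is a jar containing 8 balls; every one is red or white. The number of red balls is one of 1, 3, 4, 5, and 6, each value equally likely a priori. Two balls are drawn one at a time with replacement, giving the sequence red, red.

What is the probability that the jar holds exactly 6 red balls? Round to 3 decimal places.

The likelihood of the observed sequence under each hypothesis: P(data | r = 1) = (1/8)(1/8) = 1/64; P(data | r = 3) = (3/8)(3/8) = 9/64; P(data | r = 4) = (4/8)(4/8) = 1/4; P(data | r = 5) = (5/8)(5/8) = 25/64; P(data | r = 6) = (6/8)(6/8) = 9/16.
Multiplying each by its prior: 1/5 · 1/64 = 1/320, 1/5 · 9/64 = 9/320, 1/5 · 1/4 = 1/20, 1/5 · 25/64 = 5/64, 1/5 · 9/16 = 9/80; these sum to 87/320.
Hence P(r = 6 | data) = (9/80) / (87/320) = 12/29.

0.414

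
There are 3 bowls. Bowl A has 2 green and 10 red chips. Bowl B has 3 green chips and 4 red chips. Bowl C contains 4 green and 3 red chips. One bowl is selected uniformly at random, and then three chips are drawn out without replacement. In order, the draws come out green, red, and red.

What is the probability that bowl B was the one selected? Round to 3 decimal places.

0.406

Under each hypothesis, the probability of the observed sequence is: P(data | bowl A) = (2/12)(10/11)(9/10) = 3/22; P(data | bowl B) = (3/7)(4/6)(3/5) = 6/35; P(data | bowl C) = (4/7)(3/6)(2/5) = 4/35.
Multiplying each by its prior: 1/3 · 3/22 = 1/22, 1/3 · 6/35 = 2/35, 1/3 · 4/35 = 4/105; summing to 65/462.
By Bayes' rule, P(bowl B | data) = (2/35) / (65/462) = 132/325.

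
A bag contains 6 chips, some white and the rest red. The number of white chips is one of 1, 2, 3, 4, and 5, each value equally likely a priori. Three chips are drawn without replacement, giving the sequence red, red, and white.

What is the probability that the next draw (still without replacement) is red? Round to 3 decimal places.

0.600

For each hypothesis, P(data | H) works out to: P(data | r = 1) = (5/6)(4/5)(1/4) = 1/6; P(data | r = 2) = (4/6)(3/5)(2/4) = 1/5; P(data | r = 3) = (3/6)(2/5)(3/4) = 3/20; P(data | r = 4) = (2/6)(1/5)(4/4) = 1/15; P(data | r = 5) = (1/6)(0/5) = 0.
Multiplying each by its prior: 1/5 · 1/6 = 1/30, 1/5 · 1/5 = 1/25, 1/5 · 3/20 = 3/100, 1/5 · 1/15 = 1/75, 1/5 · 0 = 0; summing to 7/60.
Normalising, the posterior is P(r = 1 | data) = 2/7, P(r = 2 | data) = 12/35, P(r = 3 | data) = 9/35, P(r = 4 | data) = 4/35, P(r = 5 | data) = 0.
The predictive probability is P(red next | data) = (1)(2/7) + (2/3)(12/35) + (1/3)(9/35) + (0)(4/35) = 3/5.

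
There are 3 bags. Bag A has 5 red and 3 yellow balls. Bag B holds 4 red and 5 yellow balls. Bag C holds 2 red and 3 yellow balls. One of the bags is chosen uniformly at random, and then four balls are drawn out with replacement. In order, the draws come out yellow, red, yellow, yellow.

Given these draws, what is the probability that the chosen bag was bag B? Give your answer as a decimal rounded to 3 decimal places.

Under each hypothesis, the probability of the observed sequence is: P(data | bag A) = (3/8)(5/8)(3/8)(3/8) = 0.032959; P(data | bag B) = (5/9)(4/9)(5/9)(5/9) = 0.076208; P(data | bag C) = (3/5)(2/5)(3/5)(3/5) = 0.0864.
Weighting by the prior gives 1/3 · 0.032959 = 0.010986, 1/3 · 0.076208 = 0.025403, 1/3 · 0.0864 = 0.0288; with total 0.065189.
So P(bag B | data) = (0.025403) / (0.065189) = 0.38968.

0.390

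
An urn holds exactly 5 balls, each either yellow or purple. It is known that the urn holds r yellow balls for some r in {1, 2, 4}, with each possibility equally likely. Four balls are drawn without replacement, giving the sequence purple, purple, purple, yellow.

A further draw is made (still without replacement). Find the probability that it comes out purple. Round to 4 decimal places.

Under each hypothesis, the probability of the observed sequence is: P(data | r = 1) = (4/5)(3/4)(2/3)(1/2) = 1/5; P(data | r = 2) = (3/5)(2/4)(1/3)(2/2) = 1/10; P(data | r = 4) = (1/5)(0/4) = 0.
The prior-weighted likelihoods are 1/3 · 1/5 = 1/15, 1/3 · 1/10 = 1/30, 1/3 · 0 = 0; with total 1/10.
Dividing through by the total gives posterior P(r = 1 | data) = 2/3, P(r = 2 | data) = 1/3, P(r = 4 | data) = 0.
So P(purple next | data) = Σ P(purple next | H) P(H | data) = (1)(2/3) + (0)(1/3) = 2/3.

0.6667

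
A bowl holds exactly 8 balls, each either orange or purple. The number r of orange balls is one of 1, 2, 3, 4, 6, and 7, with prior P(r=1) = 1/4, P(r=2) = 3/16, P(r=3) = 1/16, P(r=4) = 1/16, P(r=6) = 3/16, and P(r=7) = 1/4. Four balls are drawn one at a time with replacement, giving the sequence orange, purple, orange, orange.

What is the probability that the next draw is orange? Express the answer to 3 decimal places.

0.740

The likelihood of the observed sequence under each hypothesis: P(data | r = 1) = (1/8)(7/8)(1/8)(1/8) = 0.001709; P(data | r = 2) = (2/8)(6/8)(2/8)(2/8) = 0.011719; P(data | r = 3) = (3/8)(5/8)(3/8)(3/8) = 0.032959; P(data | r = 4) = (4/8)(4/8)(4/8)(4/8) = 0.0625; P(data | r = 6) = (6/8)(2/8)(6/8)(6/8) = 0.10547; P(data | r = 7) = (7/8)(1/8)(7/8)(7/8) = 0.08374.
Weighting by the prior gives 1/4 · 0.001709 = 0.00042725, 3/16 · 0.011719 = 0.0021973, 1/16 · 0.032959 = 0.0020599, 1/16 · 0.0625 = 0.0039062, 3/16 · 0.10547 = 0.019775, 1/4 · 0.08374 = 0.020935; summing to 0.049301.
The posterior is then P(r = 1 | data) = 0.008666, P(r = 2 | data) = 0.044568, P(r = 3 | data) = 0.041783, P(r = 4 | data) = 0.079232, P(r = 6 | data) = 0.40111, P(r = 7 | data) = 0.42464.
Averaging over the posterior, P(orange next | data) = (1/8)(0.008666) + (1/4)(0.044568) + (3/8)(0.041783) + (1/2)(0.079232) + (3/4)(0.40111) + (7/8)(0.42464) = 0.7399.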